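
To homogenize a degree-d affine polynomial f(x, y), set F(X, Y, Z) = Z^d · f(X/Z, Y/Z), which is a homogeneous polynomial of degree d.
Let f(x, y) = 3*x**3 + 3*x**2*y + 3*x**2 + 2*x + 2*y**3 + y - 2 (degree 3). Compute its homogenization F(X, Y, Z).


F(X, Y, Z) = 3*X**3 + 3*X**2*Y + 3*X**2*Z + 2*X*Z**2 + 2*Y**3 + Y*Z**2 - 2*Z**3

deg(f) = 3.
Substitute x = X/Z, y = Y/Z into f, then multiply by Z^3.
  monomial 3·x^3·y^0 ↦ 3·X^3·Y^0·Z^0.
  monomial 3·x^2·y^1 ↦ 3·X^2·Y^1·Z^0.
  monomial 3·x^2·y^0 ↦ 3·X^2·Y^0·Z^1.
  monomial 2·x^1·y^0 ↦ 2·X^1·Y^0·Z^2.
  monomial 2·x^0·y^3 ↦ 2·X^0·Y^3·Z^0.
  monomial 1·x^0·y^1 ↦ 1·X^0·Y^1·Z^2.
  monomial -2·x^0·y^0 ↦ -2·X^0·Y^0·Z^3.
Collecting: F(X, Y, Z) = 3*X**3 + 3*X**2*Y + 3*X**2*Z + 2*X*Z**2 + 2*Y**3 + Y*Z**2 - 2*Z**3.


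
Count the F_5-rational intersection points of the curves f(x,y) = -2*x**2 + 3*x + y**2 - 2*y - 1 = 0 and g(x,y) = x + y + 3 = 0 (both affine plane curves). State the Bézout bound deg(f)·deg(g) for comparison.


Common zeros: ∅; count = 0; Bézout bound = 2.

deg(f) = 2, deg(g) = 1, so Bézout bound = 2.
Scan x ∈ F_5. For each x, list the y ∈ F_5 with f(x, y) ≡ 0 and those with g(x, y) ≡ 0 (mod 5); the common zeros in that column are the intersection.
  x = 0: f ≡ 0 at y ∈ ∅; g ≡ 0 at y ∈ {2}; common: ∅.
  x = 1: f ≡ 0 at y ∈ {0, 2}; g ≡ 0 at y ∈ {1}; common: ∅.
  x = 2: f ≡ 0 at y ∈ {3, 4}; g ≡ 0 at y ∈ {0}; common: ∅.
  x = 3: f ≡ 0 at y ∈ {0, 2}; g ≡ 0 at y ∈ {4}; common: ∅.
  x = 4: f ≡ 0 at y ∈ ∅; g ≡ 0 at y ∈ {3}; common: ∅.
Collecting: common zeros = ∅, so the count is 0.
Comparison with the Bézout bound: 0 ≤ 2 = deg(f)·deg(g), as expected for curves with no common component (the affine F_5-count falls short of the bound because intersections may lie at infinity, over extension fields, or carry multiplicity).


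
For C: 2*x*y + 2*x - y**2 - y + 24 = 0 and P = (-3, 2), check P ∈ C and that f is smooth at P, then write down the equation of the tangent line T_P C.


Tangent line at P: 6*x - 11*y + 40 = 0.

Step 1: f(-3, 2) = 0, so P lies on C.
Step 2: partial derivatives
  f_x(x, y) = 2*y + 2, f_y(x, y) = 2*x - 2*y - 1.
  f_x(P) = 6, f_y(P) = -11 (gradient nonzero, so P is smooth).
Step 3: tangent line at P: 6·(x − -3) + -11·(y − 2) = 0.
Expanding: 6*x - 11*y + 40 = 0.


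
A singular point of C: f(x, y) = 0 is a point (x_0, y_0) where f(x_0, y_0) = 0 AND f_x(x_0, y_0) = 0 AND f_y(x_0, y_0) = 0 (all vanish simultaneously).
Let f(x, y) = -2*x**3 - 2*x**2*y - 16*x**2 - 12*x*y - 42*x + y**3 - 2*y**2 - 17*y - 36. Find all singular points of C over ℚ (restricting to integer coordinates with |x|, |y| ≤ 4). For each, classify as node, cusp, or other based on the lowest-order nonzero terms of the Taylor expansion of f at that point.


Singular points: {(-3, 1)}; classification: cusp.

Compute partial derivatives:
  f_x = -6*x**2 - 4*x*y - 32*x - 12*y - 42.
  f_y = -2*x**2 - 12*x + 3*y**2 - 4*y - 17.
Scan x_0 ∈ {−4, ..., 4}. For each x_0, f_y(x_0, y) is a polynomial in y; find its integer roots y ∈ {−4, ..., 4}, then test f_x and f at those candidates.
  x = -4: f_y(-4, y) = 3*y**2 - 4*y - 1; no integer root y with |y| ≤ 4.
  x = -3: f_y(-3, y) = 3*y**2 - 4*y + 1; vanishes at y ∈ {1}. (-3, 1): f_x = 0, f = 0 — SINGULAR.
  x = -2: f_y(-2, y) = 3*y**2 - 4*y - 1; no integer root y with |y| ≤ 4.
  x = -1: f_y(-1, y) = 3*y**2 - 4*y - 7; vanishes at y ∈ {-1}. (-1, -1): f_x = -8 ≠ 0.
  x = 0: f_y(0, y) = 3*y**2 - 4*y - 17; no integer root y with |y| ≤ 4.
  x = 1: f_y(1, y) = 3*y**2 - 4*y - 31; no integer root y with |y| ≤ 4.
  x = 2: f_y(2, y) = 3*y**2 - 4*y - 49; no integer root y with |y| ≤ 4.
  x = 3: f_y(3, y) = 3*y**2 - 4*y - 71; no integer root y with |y| ≤ 4.
  x = 4: f_y(4, y) = 3*y**2 - 4*y - 97; no integer root y with |y| ≤ 4.
Only singular point on the grid: (-3, 1).
Classify: substitute x = -3 + u, y = 1 + v and expand: f = -2*u**3 - 2*u**2*v + v**3 + v**2.
No constant or linear terms (consistent with a singular point). Quadratic part: v**2. Cubic part: -2*u**3 - 2*u**2*v + v**3.
The quadratic part v**2 is a perfect square, so there is a single (double) tangent line v = 0, i.e. y = 1. Restricting the cubic part to that line (v = 0) leaves -2*u**3 ≠ 0, so f is not divisible by v and the branch is v² ≈ 2*u**3 to lowest order — this is a cusp.
Classification: cusp.


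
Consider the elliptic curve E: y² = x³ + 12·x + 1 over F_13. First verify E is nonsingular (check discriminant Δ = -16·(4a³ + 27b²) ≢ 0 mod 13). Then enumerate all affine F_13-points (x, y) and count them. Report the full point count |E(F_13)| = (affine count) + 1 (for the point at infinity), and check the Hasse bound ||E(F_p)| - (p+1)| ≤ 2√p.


Affine points = {(0, 1), (0, 12), (1, 1), (1, 12), (3, 5), (3, 8), (4, 3), (4, 10), (5, 2), (5, 11), (6, 4), (6, 9), (7, 5), (7, 8), (10, 4), (10, 9), (12, 1), (12, 12)}; affine count = 18; |E(F_13)| = 19.

Discriminant check: Δ ∝ 4a³ + 27b² = 4·12³ + 27·1² = 4·1728 + 27·1 ≡ 10 (mod 13). Nonzero ⇒ E is nonsingular.
For each x ∈ F_13, compute rhs = x³ + 12·x + 1 mod 13, then count y ∈ F_13 with y² ≡ rhs.
  x = 0: rhs = 1, matching y values: 1, 12 (2 points).
  x = 1: rhs = 1, matching y values: 1, 12 (2 points).
  x = 2: rhs = 7, matching y values: none (0 points).
  x = 3: rhs = 12, matching y values: 5, 8 (2 points).
  x = 4: rhs = 9, matching y values: 3, 10 (2 points).
  x = 5: rhs = 4, matching y values: 2, 11 (2 points).
  x = 6: rhs = 3, matching y values: 4, 9 (2 points).
  x = 7: rhs = 12, matching y values: 5, 8 (2 points).
  x = 8: rhs = 11, matching y values: none (0 points).
  x = 9: rhs = 6, matching y values: none (0 points).
  x = 10: rhs = 3, matching y values: 4, 9 (2 points).
  x = 11: rhs = 8, matching y values: none (0 points).
  x = 12: rhs = 1, matching y values: 1, 12 (2 points).
Total affine count: 18.
Full point count |E(F_13)| = 18 + 1 = 19.
Hasse bound: |19 − (13+1)| = |5| = 5 ≤ 2√13 ≈ 7.2111 ✓.


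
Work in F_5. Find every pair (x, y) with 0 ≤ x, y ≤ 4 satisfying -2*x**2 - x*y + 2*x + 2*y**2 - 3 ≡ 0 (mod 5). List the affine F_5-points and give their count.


Affine F_5-points: {(0, 2), (0, 3), (1, 4), (2, 3), (3, 0), (3, 4)}; count = 6.

For each of the 25 pairs (x, y) ∈ F_5², evaluate f(x, y) mod 5. Record the zeros.
  x = 0: [0↦2, 1↦4, 2↦0, 3↦0, 4↦4]  zeros at y ∈ {2, 3}
  x = 1: [0↦2, 1↦3, 2↦3, 3↦2, 4↦0]  zeros at y ∈ {4}
  x = 2: [0↦3, 1↦3, 2↦2, 3↦0, 4↦2]  zeros at y ∈ {3}
  x = 3: [0↦0, 1↦4, 2↦2, 3↦4, 4↦0]  zeros at y ∈ {0, 4}
  x = 4: [0↦3, 1↦1, 2↦3, 3↦4, 4↦4]  zeros at y ∈ ∅
Collecting zeros: affine points = {(0, 2), (0, 3), (1, 4), (2, 3), (3, 0), (3, 4)}.
Total count |C(F_5)_aff| = 6.


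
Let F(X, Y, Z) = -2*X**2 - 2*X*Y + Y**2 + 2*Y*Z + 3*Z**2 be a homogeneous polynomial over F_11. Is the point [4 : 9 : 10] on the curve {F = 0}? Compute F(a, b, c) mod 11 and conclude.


F(4,9,10) ≡ 6 (mod 11); P is NOT on the curve.

Evaluate F(4, 9, 10) term-by-term (mod 11).
  -2*X**2 ↦ -2·16·1·1 = -32
  -2*X*Y ↦ -2·4·9·1 = -72
  Y**2 ↦ 1·1·81·1 = 81
  2*Y*Z ↦ 2·1·9·10 = 180
  3*Z**2 ↦ 3·1·1·100 = 300
Sum: F(4, 9, 10) = (-32) + (-72) + (81) + (180) + (300) = 457.
Reducing mod 11: 457 ≡ 6 (mod 11).
Since F(a, b, c) ≡ 6 ≠ 0 (mod 11), P does NOT lie on the curve.


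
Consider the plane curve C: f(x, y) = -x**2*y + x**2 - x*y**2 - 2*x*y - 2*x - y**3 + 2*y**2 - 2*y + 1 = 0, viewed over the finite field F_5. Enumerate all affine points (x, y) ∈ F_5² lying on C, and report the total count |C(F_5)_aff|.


Affine F_5-points: {(0, 1), (1, 0), (1, 1), (2, 1), (3, 1), (4, 1)}; count = 6.

For each of the 25 pairs (x, y) ∈ F_5², evaluate f(x, y) mod 5. Record the zeros.
  x = 0: [0↦1, 1↦0, 2↦2, 3↦1, 4↦1]  zeros at y ∈ {1}
  x = 1: [0↦0, 1↦0, 2↦1, 3↦2, 4↦2]  zeros at y ∈ {0, 1}
  x = 2: [0↦1, 1↦0, 2↦3, 3↦4, 4↦2]  zeros at y ∈ {1}
  x = 3: [0↦4, 1↦0, 2↦3, 3↦2, 4↦1]  zeros at y ∈ {1}
  x = 4: [0↦4, 1↦0, 2↦1, 3↦1, 4↦4]  zeros at y ∈ {1}
Collecting zeros: affine points = {(0, 1), (1, 0), (1, 1), (2, 1), (3, 1), (4, 1)}.
Total count |C(F_5)_aff| = 6.


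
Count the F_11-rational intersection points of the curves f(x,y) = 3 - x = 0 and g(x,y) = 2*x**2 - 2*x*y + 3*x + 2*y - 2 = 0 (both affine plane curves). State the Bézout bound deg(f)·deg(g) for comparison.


Common zeros: {(3, 9)}; count = 1; Bézout bound = 2.

deg(f) = 1, deg(g) = 2, so Bézout bound = 2.
Scan x ∈ F_11. For each x, list the y ∈ F_11 with f(x, y) ≡ 0 and those with g(x, y) ≡ 0 (mod 11); the common zeros in that column are the intersection.
  x = 0: f ≡ 0 at y ∈ ∅; g ≡ 0 at y ∈ {1}; common: ∅.
  x = 1: f ≡ 0 at y ∈ ∅; g ≡ 0 at y ∈ ∅; common: ∅.
  x = 2: f ≡ 0 at y ∈ ∅; g ≡ 0 at y ∈ {6}; common: ∅.
  x = 3: f ≡ 0 at y ∈ {0, 1, 2, 3, 4, 5, 6, 7, 8, 9, 10}; g ≡ 0 at y ∈ {9}; common: {9}.
  x = 4: f ≡ 0 at y ∈ ∅; g ≡ 0 at y ∈ {7}; common: ∅.
  x = 5: f ≡ 0 at y ∈ ∅; g ≡ 0 at y ∈ {1}; common: ∅.
  x = 6: f ≡ 0 at y ∈ ∅; g ≡ 0 at y ∈ {0}; common: ∅.
  x = 7: f ≡ 0 at y ∈ ∅; g ≡ 0 at y ∈ {7}; common: ∅.
  x = 8: f ≡ 0 at y ∈ ∅; g ≡ 0 at y ∈ {6}; common: ∅.
  x = 9: f ≡ 0 at y ∈ ∅; g ≡ 0 at y ∈ {0}; common: ∅.
  x = 10: f ≡ 0 at y ∈ ∅; g ≡ 0 at y ∈ {9}; common: ∅.
Collecting: common zeros = {(3, 9)}, so the count is 1.
Comparison with the Bézout bound: 1 ≤ 2 = deg(f)·deg(g), as expected for curves with no common component (the affine F_11-count falls short of the bound because intersections may lie at infinity, over extension fields, or carry multiplicity).


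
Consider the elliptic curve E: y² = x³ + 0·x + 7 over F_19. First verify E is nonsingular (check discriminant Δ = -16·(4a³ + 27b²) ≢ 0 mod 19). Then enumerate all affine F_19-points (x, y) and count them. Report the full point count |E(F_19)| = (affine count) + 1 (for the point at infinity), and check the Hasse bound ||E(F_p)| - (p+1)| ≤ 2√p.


Affine points = {(0, 8), (0, 11), (8, 5), (8, 14), (10, 0), (12, 5), (12, 14), (13, 0), (15, 0), (18, 5), (18, 14)}; affine count = 11; |E(F_19)| = 12.

Discriminant check: Δ ∝ 4a³ + 27b² = 4·0³ + 27·7² = 4·0 + 27·49 ≡ 12 (mod 19). Nonzero ⇒ E is nonsingular.
For each x ∈ F_19, compute rhs = x³ + 0·x + 7 mod 19, then count y ∈ F_19 with y² ≡ rhs.
  x = 0: rhs = 7, matching y values: 8, 11 (2 points).
  x = 1: rhs = 8, matching y values: none (0 points).
  x = 2: rhs = 15, matching y values: none (0 points).
  x = 3: rhs = 15, matching y values: none (0 points).
  x = 4: rhs = 14, matching y values: none (0 points).
  x = 5: rhs = 18, matching y values: none (0 points).
  x = 6: rhs = 14, matching y values: none (0 points).
  x = 7: rhs = 8, matching y values: none (0 points).
  x = 8: rhs = 6, matching y values: 5, 14 (2 points).
  x = 9: rhs = 14, matching y values: none (0 points).
  x = 10: rhs = 0, matching y values: 0 (1 points).
  x = 11: rhs = 8, matching y values: none (0 points).
  x = 12: rhs = 6, matching y values: 5, 14 (2 points).
  x = 13: rhs = 0, matching y values: 0 (1 points).
  x = 14: rhs = 15, matching y values: none (0 points).
  x = 15: rhs = 0, matching y values: 0 (1 points).
  x = 16: rhs = 18, matching y values: none (0 points).
  x = 17: rhs = 18, matching y values: none (0 points).
  x = 18: rhs = 6, matching y values: 5, 14 (2 points).
Total affine count: 11.
Full point count |E(F_19)| = 11 + 1 = 12.
Hasse bound: |12 − (19+1)| = |-8| = 8 ≤ 2√19 ≈ 8.7178 ✓.


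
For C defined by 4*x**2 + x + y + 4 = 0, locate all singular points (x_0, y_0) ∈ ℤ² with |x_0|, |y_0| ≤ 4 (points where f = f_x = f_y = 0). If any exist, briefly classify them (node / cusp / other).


No singular points in the scanned grid; C is smooth there.

Compute partial derivatives:
  f_x = 8*x + 1.
  f_y = 1.
f_y = 1 is a nonzero constant, so f_y never vanishes: no point (x, y) can satisfy f = f_x = f_y = 0. In particular no (x, y) ∈ {−4, ..., 4}² is singular; the curve is smooth.


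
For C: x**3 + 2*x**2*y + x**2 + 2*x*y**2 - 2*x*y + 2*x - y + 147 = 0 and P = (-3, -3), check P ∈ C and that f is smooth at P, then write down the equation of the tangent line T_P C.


Tangent line at P: 83*x + 59*y + 426 = 0.

Step 1: f(-3, -3) = 0, so P lies on C.
Step 2: partial derivatives
  f_x(x, y) = 3*x**2 + 4*x*y + 2*x + 2*y**2 - 2*y + 2, f_y(x, y) = 2*x**2 + 4*x*y - 2*x - 1.
  f_x(P) = 83, f_y(P) = 59 (gradient nonzero, so P is smooth).
Step 3: tangent line at P: 83·(x − -3) + 59·(y − -3) = 0.
Expanding: 83*x + 59*y + 426 = 0.


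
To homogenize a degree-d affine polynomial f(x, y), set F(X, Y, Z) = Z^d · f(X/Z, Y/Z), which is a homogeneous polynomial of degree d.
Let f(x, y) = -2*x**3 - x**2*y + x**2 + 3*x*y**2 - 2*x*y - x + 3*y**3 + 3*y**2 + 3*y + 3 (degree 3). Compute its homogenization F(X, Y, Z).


F(X, Y, Z) = -2*X**3 - X**2*Y + X**2*Z + 3*X*Y**2 - 2*X*Y*Z - X*Z**2 + 3*Y**3 + 3*Y**2*Z + 3*Y*Z**2 + 3*Z**3

deg(f) = 3.
Substitute x = X/Z, y = Y/Z into f, then multiply by Z^3.
  monomial -2·x^3·y^0 ↦ -2·X^3·Y^0·Z^0.
  monomial -1·x^2·y^1 ↦ -1·X^2·Y^1·Z^0.
  monomial 1·x^2·y^0 ↦ 1·X^2·Y^0·Z^1.
  monomial 3·x^1·y^2 ↦ 3·X^1·Y^2·Z^0.
  monomial -2·x^1·y^1 ↦ -2·X^1·Y^1·Z^1.
  monomial -1·x^1·y^0 ↦ -1·X^1·Y^0·Z^2.
  monomial 3·x^0·y^3 ↦ 3·X^0·Y^3·Z^0.
  monomial 3·x^0·y^2 ↦ 3·X^0·Y^2·Z^1.
  monomial 3·x^0·y^1 ↦ 3·X^0·Y^1·Z^2.
  monomial 3·x^0·y^0 ↦ 3·X^0·Y^0·Z^3.
Collecting: F(X, Y, Z) = -2*X**3 - X**2*Y + X**2*Z + 3*X*Y**2 - 2*X*Y*Z - X*Z**2 + 3*Y**3 + 3*Y**2*Z + 3*Y*Z**2 + 3*Z**3.


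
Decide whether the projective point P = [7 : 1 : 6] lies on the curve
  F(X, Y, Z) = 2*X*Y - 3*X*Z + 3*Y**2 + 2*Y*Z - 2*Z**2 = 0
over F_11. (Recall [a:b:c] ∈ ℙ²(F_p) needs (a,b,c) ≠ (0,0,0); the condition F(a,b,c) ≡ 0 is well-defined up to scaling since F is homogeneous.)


F(7,1,6) ≡ 7 (mod 11); P is NOT on the curve.

Evaluate F(7, 1, 6) term-by-term (mod 11).
  2*X*Y ↦ 2·7·1·1 = 14
  -3*X*Z ↦ -3·7·1·6 = -126
  3*Y**2 ↦ 3·1·1·1 = 3
  2*Y*Z ↦ 2·1·1·6 = 12
  -2*Z**2 ↦ -2·1·1·36 = -72
Sum: F(7, 1, 6) = (14) + (-126) + (3) + (12) + (-72) = -169.
Reducing mod 11: -169 ≡ 7 (mod 11).
Since F(a, b, c) ≡ 7 ≠ 0 (mod 11), P does NOT lie on the curve.


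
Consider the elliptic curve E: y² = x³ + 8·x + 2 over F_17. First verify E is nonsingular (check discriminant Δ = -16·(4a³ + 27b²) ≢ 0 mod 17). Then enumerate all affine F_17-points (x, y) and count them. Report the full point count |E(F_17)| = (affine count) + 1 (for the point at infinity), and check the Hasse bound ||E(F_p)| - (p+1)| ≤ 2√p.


Affine points = {(0, 6), (0, 11), (2, 3), (2, 14), (3, 6), (3, 11), (4, 8), (4, 9), (8, 0), (9, 2), (9, 15), (13, 5), (13, 12), (14, 6), (14, 11)}; affine count = 15; |E(F_17)| = 16.

Discriminant check: Δ ∝ 4a³ + 27b² = 4·8³ + 27·2² = 4·512 + 27·4 ≡ 14 (mod 17). Nonzero ⇒ E is nonsingular.
For each x ∈ F_17, compute rhs = x³ + 8·x + 2 mod 17, then count y ∈ F_17 with y² ≡ rhs.
  x = 0: rhs = 2, matching y values: 6, 11 (2 points).
  x = 1: rhs = 11, matching y values: none (0 points).
  x = 2: rhs = 9, matching y values: 3, 14 (2 points).
  x = 3: rhs = 2, matching y values: 6, 11 (2 points).
  x = 4: rhs = 13, matching y values: 8, 9 (2 points).
  x = 5: rhs = 14, matching y values: none (0 points).
  x = 6: rhs = 11, matching y values: none (0 points).
  x = 7: rhs = 10, matching y values: none (0 points).
  x = 8: rhs = 0, matching y values: 0 (1 points).
  x = 9: rhs = 4, matching y values: 2, 15 (2 points).
  x = 10: rhs = 11, matching y values: none (0 points).
  x = 11: rhs = 10, matching y values: none (0 points).
  x = 12: rhs = 7, matching y values: none (0 points).
  x = 13: rhs = 8, matching y values: 5, 12 (2 points).
  x = 14: rhs = 2, matching y values: 6, 11 (2 points).
  x = 15: rhs = 12, matching y values: none (0 points).
  x = 16: rhs = 10, matching y values: none (0 points).
Total affine count: 15.
Full point count |E(F_17)| = 15 + 1 = 16.
Hasse bound: |16 − (17+1)| = |-2| = 2 ≤ 2√17 ≈ 8.2462 ✓.


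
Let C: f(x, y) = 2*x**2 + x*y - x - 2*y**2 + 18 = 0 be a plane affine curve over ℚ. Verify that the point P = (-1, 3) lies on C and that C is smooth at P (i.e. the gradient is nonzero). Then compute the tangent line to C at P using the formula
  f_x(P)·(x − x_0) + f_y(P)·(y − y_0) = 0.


Tangent line at P: -2*x - 13*y + 37 = 0.

Step 1: f(-1, 3) = 0, so P lies on C.
Step 2: partial derivatives
  f_x(x, y) = 4*x + y - 1, f_y(x, y) = x - 4*y.
  f_x(P) = -2, f_y(P) = -13 (gradient nonzero, so P is smooth).
Step 3: tangent line at P: -2·(x − -1) + -13·(y − 3) = 0.
Expanding: -2*x - 13*y + 37 = 0.


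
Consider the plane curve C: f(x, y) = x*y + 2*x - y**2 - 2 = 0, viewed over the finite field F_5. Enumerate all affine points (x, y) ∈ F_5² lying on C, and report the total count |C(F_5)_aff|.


Affine F_5-points: {(1, 0), (1, 1), (3, 4), (4, 2)}; count = 4.

For each of the 25 pairs (x, y) ∈ F_5², evaluate f(x, y) mod 5. Record the zeros.
  x = 0: [0↦3, 1↦2, 2↦4, 3↦4, 4↦2]  zeros at y ∈ ∅
  x = 1: [0↦0, 1↦0, 2↦3, 3↦4, 4↦3]  zeros at y ∈ {0, 1}
  x = 2: [0↦2, 1↦3, 2↦2, 3↦4, 4↦4]  zeros at y ∈ ∅
  x = 3: [0↦4, 1↦1, 2↦1, 3↦4, 4↦0]  zeros at y ∈ {4}
  x = 4: [0↦1, 1↦4, 2↦0, 3↦4, 4↦1]  zeros at y ∈ {2}
Collecting zeros: affine points = {(1, 0), (1, 1), (3, 4), (4, 2)}.
Total count |C(F_5)_aff| = 4.


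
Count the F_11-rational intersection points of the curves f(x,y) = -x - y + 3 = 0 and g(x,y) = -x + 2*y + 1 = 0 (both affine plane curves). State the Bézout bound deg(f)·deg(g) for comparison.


Common zeros: {(6, 8)}; count = 1; Bézout bound = 1.

deg(f) = 1, deg(g) = 1, so Bézout bound = 1.
Scan x ∈ F_11. For each x, list the y ∈ F_11 with f(x, y) ≡ 0 and those with g(x, y) ≡ 0 (mod 11); the common zeros in that column are the intersection.
  x = 0: f ≡ 0 at y ∈ {3}; g ≡ 0 at y ∈ {5}; common: ∅.
  x = 1: f ≡ 0 at y ∈ {2}; g ≡ 0 at y ∈ {0}; common: ∅.
  x = 2: f ≡ 0 at y ∈ {1}; g ≡ 0 at y ∈ {6}; common: ∅.
  x = 3: f ≡ 0 at y ∈ {0}; g ≡ 0 at y ∈ {1}; common: ∅.
  x = 4: f ≡ 0 at y ∈ {10}; g ≡ 0 at y ∈ {7}; common: ∅.
  x = 5: f ≡ 0 at y ∈ {9}; g ≡ 0 at y ∈ {2}; common: ∅.
  x = 6: f ≡ 0 at y ∈ {8}; g ≡ 0 at y ∈ {8}; common: {8}.
  x = 7: f ≡ 0 at y ∈ {7}; g ≡ 0 at y ∈ {3}; common: ∅.
  x = 8: f ≡ 0 at y ∈ {6}; g ≡ 0 at y ∈ {9}; common: ∅.
  x = 9: f ≡ 0 at y ∈ {5}; g ≡ 0 at y ∈ {4}; common: ∅.
  x = 10: f ≡ 0 at y ∈ {4}; g ≡ 0 at y ∈ {10}; common: ∅.
Collecting: common zeros = {(6, 8)}, so the count is 1.
Comparison with the Bézout bound: 1 ≤ 1 = deg(f)·deg(g), as expected for curves with no common component (the bound is attained).


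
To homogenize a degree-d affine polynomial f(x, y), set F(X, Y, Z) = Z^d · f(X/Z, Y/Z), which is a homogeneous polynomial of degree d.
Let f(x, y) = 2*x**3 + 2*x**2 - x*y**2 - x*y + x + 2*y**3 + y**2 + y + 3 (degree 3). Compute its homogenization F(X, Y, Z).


F(X, Y, Z) = 2*X**3 + 2*X**2*Z - X*Y**2 - X*Y*Z + X*Z**2 + 2*Y**3 + Y**2*Z + Y*Z**2 + 3*Z**3

deg(f) = 3.
Substitute x = X/Z, y = Y/Z into f, then multiply by Z^3.
  monomial 2·x^3·y^0 ↦ 2·X^3·Y^0·Z^0.
  monomial 2·x^2·y^0 ↦ 2·X^2·Y^0·Z^1.
  monomial -1·x^1·y^2 ↦ -1·X^1·Y^2·Z^0.
  monomial -1·x^1·y^1 ↦ -1·X^1·Y^1·Z^1.
  monomial 1·x^1·y^0 ↦ 1·X^1·Y^0·Z^2.
  monomial 2·x^0·y^3 ↦ 2·X^0·Y^3·Z^0.
  monomial 1·x^0·y^2 ↦ 1·X^0·Y^2·Z^1.
  monomial 1·x^0·y^1 ↦ 1·X^0·Y^1·Z^2.
  monomial 3·x^0·y^0 ↦ 3·X^0·Y^0·Z^3.
Collecting: F(X, Y, Z) = 2*X**3 + 2*X**2*Z - X*Y**2 - X*Y*Z + X*Z**2 + 2*Y**3 + Y**2*Z + Y*Z**2 + 3*Z**3.


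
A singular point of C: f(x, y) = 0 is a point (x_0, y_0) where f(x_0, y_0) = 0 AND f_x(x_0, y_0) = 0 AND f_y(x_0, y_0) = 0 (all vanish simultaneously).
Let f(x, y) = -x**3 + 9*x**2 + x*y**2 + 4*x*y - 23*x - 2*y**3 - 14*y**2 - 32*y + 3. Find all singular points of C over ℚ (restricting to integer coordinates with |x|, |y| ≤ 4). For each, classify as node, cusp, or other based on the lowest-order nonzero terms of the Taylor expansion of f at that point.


Singular points: {(3, -2)}; classification: cusp.

Compute partial derivatives:
  f_x = -3*x**2 + 18*x + y**2 + 4*y - 23.
  f_y = 2*x*y + 4*x - 6*y**2 - 28*y - 32.
Scan x_0 ∈ {−4, ..., 4}. For each x_0, f_y(x_0, y) is a polynomial in y; find its integer roots y ∈ {−4, ..., 4}, then test f_x and f at those candidates.
  x = -4: f_y(-4, y) = -6*y**2 - 36*y - 48; vanishes at y ∈ {-4, -2}. (-4, -4): f_x = -143 ≠ 0; (-4, -2): f_x = -147 ≠ 0.
  x = -3: f_y(-3, y) = -6*y**2 - 34*y - 44; vanishes at y ∈ {-2}. (-3, -2): f_x = -108 ≠ 0.
  x = -2: f_y(-2, y) = -6*y**2 - 32*y - 40; vanishes at y ∈ {-2}. (-2, -2): f_x = -75 ≠ 0.
  x = -1: f_y(-1, y) = -6*y**2 - 30*y - 36; vanishes at y ∈ {-3, -2}. (-1, -3): f_x = -47 ≠ 0; (-1, -2): f_x = -48 ≠ 0.
  x = 0: f_y(0, y) = -6*y**2 - 28*y - 32; vanishes at y ∈ {-2}. (0, -2): f_x = -27 ≠ 0.
  x = 1: f_y(1, y) = -6*y**2 - 26*y - 28; vanishes at y ∈ {-2}. (1, -2): f_x = -12 ≠ 0.
  x = 2: f_y(2, y) = -6*y**2 - 24*y - 24; vanishes at y ∈ {-2}. (2, -2): f_x = -3 ≠ 0.
  x = 3: f_y(3, y) = -6*y**2 - 22*y - 20; vanishes at y ∈ {-2}. (3, -2): f_x = 0, f = 0 — SINGULAR.
  x = 4: f_y(4, y) = -6*y**2 - 20*y - 16; vanishes at y ∈ {-2}. (4, -2): f_x = -3 ≠ 0.
Only singular point on the grid: (3, -2).
Classify: substitute x = 3 + u, y = -2 + v and expand: f = -u**3 + u*v**2 - 2*v**3 + v**2.
No constant or linear terms (consistent with a singular point). Quadratic part: v**2. Cubic part: -u**3 + u*v**2 - 2*v**3.
The quadratic part v**2 is a perfect square, so there is a single (double) tangent line v = 0, i.e. y = -2. Restricting the cubic part to that line (v = 0) leaves -u**3 ≠ 0, so f is not divisible by v and the branch is v² ≈ u**3 to lowest order — this is a cusp.
Classification: cusp.


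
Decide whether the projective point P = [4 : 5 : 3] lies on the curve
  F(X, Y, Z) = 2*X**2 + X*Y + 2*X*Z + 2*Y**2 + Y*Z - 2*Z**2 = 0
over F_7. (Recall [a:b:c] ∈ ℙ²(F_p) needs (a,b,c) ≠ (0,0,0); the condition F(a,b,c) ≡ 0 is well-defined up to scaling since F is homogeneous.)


F(4,5,3) ≡ 4 (mod 7); P is NOT on the curve.

Evaluate F(4, 5, 3) term-by-term (mod 7).
  2*X**2 ↦ 2·16·1·1 = 32
  X*Y ↦ 1·4·5·1 = 20
  2*X*Z ↦ 2·4·1·3 = 24
  2*Y**2 ↦ 2·1·25·1 = 50
  Y*Z ↦ 1·1·5·3 = 15
  -2*Z**2 ↦ -2·1·1·9 = -18
Sum: F(4, 5, 3) = (32) + (20) + (24) + (50) + (15) + (-18) = 123.
Reducing mod 7: 123 ≡ 4 (mod 7).
Since F(a, b, c) ≡ 4 ≠ 0 (mod 7), P does NOT lie on the curve.


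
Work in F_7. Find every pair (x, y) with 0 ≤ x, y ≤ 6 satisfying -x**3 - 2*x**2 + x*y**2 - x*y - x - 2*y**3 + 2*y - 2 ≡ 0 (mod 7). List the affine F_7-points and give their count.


Affine F_7-points: {(0, 2), (2, 2), (2, 3), (3, 2), (4, 3), (5, 0), (5, 1), (5, 5), (6, 3)}; count = 9.

For each of the 49 pairs (x, y) ∈ F_7², evaluate f(x, y) mod 7. Record the zeros.
  x = 0: [0↦5, 1↦5, 2↦0, 3↦6, 4↦4, 5↦3, 6↦5]  zeros at y ∈ {2}
  x = 1: [0↦1, 1↦1, 2↦5, 3↦1, 4↦5, 5↦5, 6↦3]  zeros at y ∈ ∅
  x = 2: [0↦1, 1↦1, 2↦0, 3↦0, 4↦3, 5↦4, 6↦5]  zeros at y ∈ {2, 3}
  x = 3: [0↦6, 1↦6, 2↦0, 3↦4, 4↦6, 5↦1, 6↦5]  zeros at y ∈ {2}
  x = 4: [0↦3, 1↦3, 2↦6, 3↦0, 4↦1, 5↦4, 6↦4]  zeros at y ∈ {3}
  x = 5: [0↦0, 1↦0, 2↦5, 3↦3, 4↦3, 5↦0, 6↦3]  zeros at y ∈ {0, 1, 5}
  x = 6: [0↦5, 1↦5, 2↦5, 3↦0, 4↦6, 5↦4, 6↦3]  zeros at y ∈ {3}
Collecting zeros: affine points = {(0, 2), (2, 2), (2, 3), (3, 2), (4, 3), (5, 0), (5, 1), (5, 5), (6, 3)}.
Total count |C(F_7)_aff| = 9.


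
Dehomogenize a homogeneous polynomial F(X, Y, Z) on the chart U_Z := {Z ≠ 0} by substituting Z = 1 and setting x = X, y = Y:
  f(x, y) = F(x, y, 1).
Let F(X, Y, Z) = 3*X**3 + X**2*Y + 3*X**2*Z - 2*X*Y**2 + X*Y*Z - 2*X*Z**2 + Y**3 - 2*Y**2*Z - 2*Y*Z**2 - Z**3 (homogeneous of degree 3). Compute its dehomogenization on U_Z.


f(x, y) = 3*x**3 + x**2*y + 3*x**2 - 2*x*y**2 + x*y - 2*x + y**3 - 2*y**2 - 2*y - 1

On U_Z we set Z = 1. Each monomial c·X^i·Y^j·Z^k in F becomes c·x^i·y^j·1^k = c·x^i·y^j.
Substituting Z = 1: F(X, Y, 1) = 3*x**3 + x**2*y + 3*x**2 - 2*x*y**2 + x*y - 2*x + y**3 - 2*y**2 - 2*y - 1.
Note: deg(f) ≤ deg(F) = 3; strict inequality happens when F is divisible by Z (lost terms).


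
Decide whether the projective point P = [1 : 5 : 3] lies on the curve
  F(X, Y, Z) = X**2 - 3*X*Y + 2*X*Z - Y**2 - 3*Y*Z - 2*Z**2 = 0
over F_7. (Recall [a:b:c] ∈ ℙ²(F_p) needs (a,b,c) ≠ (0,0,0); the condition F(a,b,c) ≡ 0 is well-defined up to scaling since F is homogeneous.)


F(1,5,3) ≡ 2 (mod 7); P is NOT on the curve.

Evaluate F(1, 5, 3) term-by-term (mod 7).
  X**2 ↦ 1·1·1·1 = 1
  -3*X*Y ↦ -3·1·5·1 = -15
  2*X*Z ↦ 2·1·1·3 = 6
  -Y**2 ↦ -1·1·25·1 = -25
  -3*Y*Z ↦ -3·1·5·3 = -45
  -2*Z**2 ↦ -2·1·1·9 = -18
Sum: F(1, 5, 3) = (1) + (-15) + (6) + (-25) + (-45) + (-18) = -96.
Reducing mod 7: -96 ≡ 2 (mod 7).
Since F(a, b, c) ≡ 2 ≠ 0 (mod 7), P does NOT lie on the curve.


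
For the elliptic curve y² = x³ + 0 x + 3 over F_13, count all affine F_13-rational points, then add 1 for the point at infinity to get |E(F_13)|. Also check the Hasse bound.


Affine points = {(0, 4), (0, 9), (1, 2), (1, 11), (3, 2), (3, 11), (9, 2), (9, 11)}; affine count = 8; |E(F_13)| = 9.

Discriminant check: Δ ∝ 4a³ + 27b² = 4·0³ + 27·3² = 4·0 + 27·9 ≡ 9 (mod 13). Nonzero ⇒ E is nonsingular.
For each x ∈ F_13, compute rhs = x³ + 0·x + 3 mod 13, then count y ∈ F_13 with y² ≡ rhs.
  x = 0: rhs = 3, matching y values: 4, 9 (2 points).
  x = 1: rhs = 4, matching y values: 2, 11 (2 points).
  x = 2: rhs = 11, matching y values: none (0 points).
  x = 3: rhs = 4, matching y values: 2, 11 (2 points).
  x = 4: rhs = 2, matching y values: none (0 points).
  x = 5: rhs = 11, matching y values: none (0 points).
  x = 6: rhs = 11, matching y values: none (0 points).
  x = 7: rhs = 8, matching y values: none (0 points).
  x = 8: rhs = 8, matching y values: none (0 points).
  x = 9: rhs = 4, matching y values: 2, 11 (2 points).
  x = 10: rhs = 2, matching y values: none (0 points).
  x = 11: rhs = 8, matching y values: none (0 points).
  x = 12: rhs = 2, matching y values: none (0 points).
Total affine count: 8.
Full point count |E(F_13)| = 8 + 1 = 9.
Hasse bound: |9 − (13+1)| = |-5| = 5 ≤ 2√13 ≈ 7.2111 ✓.


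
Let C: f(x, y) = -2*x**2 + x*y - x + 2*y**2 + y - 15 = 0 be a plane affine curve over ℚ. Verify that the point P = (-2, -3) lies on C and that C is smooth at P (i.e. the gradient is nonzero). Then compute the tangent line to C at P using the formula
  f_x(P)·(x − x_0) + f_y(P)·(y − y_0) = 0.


Tangent line at P: 4*x - 13*y - 31 = 0.

Step 1: f(-2, -3) = 0, so P lies on C.
Step 2: partial derivatives
  f_x(x, y) = -4*x + y - 1, f_y(x, y) = x + 4*y + 1.
  f_x(P) = 4, f_y(P) = -13 (gradient nonzero, so P is smooth).
Step 3: tangent line at P: 4·(x − -2) + -13·(y − -3) = 0.
Expanding: 4*x - 13*y - 31 = 0.


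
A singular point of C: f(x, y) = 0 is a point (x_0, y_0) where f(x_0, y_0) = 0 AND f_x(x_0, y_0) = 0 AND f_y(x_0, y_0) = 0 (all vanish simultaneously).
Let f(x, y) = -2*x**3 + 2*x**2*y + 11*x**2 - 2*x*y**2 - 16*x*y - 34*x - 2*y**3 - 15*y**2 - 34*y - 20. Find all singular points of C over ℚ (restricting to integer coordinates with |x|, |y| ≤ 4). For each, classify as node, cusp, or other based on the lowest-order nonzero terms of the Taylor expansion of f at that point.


Singular points: {(1, -3)}; classification: node.

Compute partial derivatives:
  f_x = -6*x**2 + 4*x*y + 22*x - 2*y**2 - 16*y - 34.
  f_y = 2*x**2 - 4*x*y - 16*x - 6*y**2 - 30*y - 34.
Scan x_0 ∈ {−4, ..., 4}. For each x_0, f_y(x_0, y) is a polynomial in y; find its integer roots y ∈ {−4, ..., 4}, then test f_x and f at those candidates.
  x = -4: f_y(-4, y) = -6*y**2 - 14*y + 62; no integer root y with |y| ≤ 4.
  x = -3: f_y(-3, y) = -6*y**2 - 18*y + 32; no integer root y with |y| ≤ 4.
  x = -2: f_y(-2, y) = -6*y**2 - 22*y + 6; no integer root y with |y| ≤ 4.
  x = -1: f_y(-1, y) = -6*y**2 - 26*y - 16; no integer root y with |y| ≤ 4.
  x = 0: f_y(0, y) = -6*y**2 - 30*y - 34; no integer root y with |y| ≤ 4.
  x = 1: f_y(1, y) = -6*y**2 - 34*y - 48; vanishes at y ∈ {-3}. (1, -3): f_x = 0, f = 0 — SINGULAR.
  x = 2: f_y(2, y) = -6*y**2 - 38*y - 58; no integer root y with |y| ≤ 4.
  x = 3: f_y(3, y) = -6*y**2 - 42*y - 64; no integer root y with |y| ≤ 4.
  x = 4: f_y(4, y) = -6*y**2 - 46*y - 66; no integer root y with |y| ≤ 4.
Only singular point on the grid: (1, -3).
Classify: substitute x = 1 + u, y = -3 + v and expand: f = -2*u**3 + 2*u**2*v - u**2 - 2*u*v**2 - 2*v**3 + v**2.
No constant or linear terms (consistent with a singular point). Quadratic part: -u**2 + v**2. Cubic part: -2*u**3 + 2*u**2*v - 2*u*v**2 - 2*v**3.
The quadratic part v**2 - u**2 = (v − u)(v + u) splits into two distinct linear factors, so there are two distinct tangent lines y − -3 = ±(x − 1) — this is a node (ordinary double point).
Classification: node.


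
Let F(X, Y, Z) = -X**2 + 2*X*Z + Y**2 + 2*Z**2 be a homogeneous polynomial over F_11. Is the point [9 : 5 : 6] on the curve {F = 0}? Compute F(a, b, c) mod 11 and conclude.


F(9,5,6) ≡ 3 (mod 11); P is NOT on the curve.

Evaluate F(9, 5, 6) term-by-term (mod 11).
  -X**2 ↦ -1·81·1·1 = -81
  2*X*Z ↦ 2·9·1·6 = 108
  Y**2 ↦ 1·1·25·1 = 25
  2*Z**2 ↦ 2·1·1·36 = 72
Sum: F(9, 5, 6) = (-81) + (108) + (25) + (72) = 124.
Reducing mod 11: 124 ≡ 3 (mod 11).
Since F(a, b, c) ≡ 3 ≠ 0 (mod 11), P does NOT lie on the curve.


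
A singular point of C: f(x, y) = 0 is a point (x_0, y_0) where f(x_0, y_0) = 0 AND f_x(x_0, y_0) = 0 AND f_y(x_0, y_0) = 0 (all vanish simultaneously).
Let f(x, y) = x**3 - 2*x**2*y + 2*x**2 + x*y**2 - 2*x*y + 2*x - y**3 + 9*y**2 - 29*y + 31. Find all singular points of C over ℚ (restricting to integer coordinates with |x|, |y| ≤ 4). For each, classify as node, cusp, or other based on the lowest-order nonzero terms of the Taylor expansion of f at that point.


Singular points: {(1, 3)}; classification: node.

Compute partial derivatives:
  f_x = 3*x**2 - 4*x*y + 4*x + y**2 - 2*y + 2.
  f_y = -2*x**2 + 2*x*y - 2*x - 3*y**2 + 18*y - 29.
Scan x_0 ∈ {−4, ..., 4}. For each x_0, f_y(x_0, y) is a polynomial in y; find its integer roots y ∈ {−4, ..., 4}, then test f_x and f at those candidates.
  x = -4: f_y(-4, y) = -3*y**2 + 10*y - 53; no integer root y with |y| ≤ 4.
  x = -3: f_y(-3, y) = -3*y**2 + 12*y - 41; no integer root y with |y| ≤ 4.
  x = -2: f_y(-2, y) = -3*y**2 + 14*y - 33; no integer root y with |y| ≤ 4.
  x = -1: f_y(-1, y) = -3*y**2 + 16*y - 29; no integer root y with |y| ≤ 4.
  x = 0: f_y(0, y) = -3*y**2 + 18*y - 29; no integer root y with |y| ≤ 4.
  x = 1: f_y(1, y) = -3*y**2 + 20*y - 33; vanishes at y ∈ {3}. (1, 3): f_x = 0, f = 0 — SINGULAR.
  x = 2: f_y(2, y) = -3*y**2 + 22*y - 41; no integer root y with |y| ≤ 4.
  x = 3: f_y(3, y) = -3*y**2 + 24*y - 53; no integer root y with |y| ≤ 4.
  x = 4: f_y(4, y) = -3*y**2 + 26*y - 69; no integer root y with |y| ≤ 4.
Only singular point on the grid: (1, 3).
Classify: substitute x = 1 + u, y = 3 + v and expand: f = u**3 - 2*u**2*v - u**2 + u*v**2 - v**3 + v**2.
No constant or linear terms (consistent with a singular point). Quadratic part: -u**2 + v**2. Cubic part: u**3 - 2*u**2*v + u*v**2 - v**3.
The quadratic part v**2 - u**2 = (v − u)(v + u) splits into two distinct linear factors, so there are two distinct tangent lines y − 3 = ±(x − 1) — this is a node (ordinary double point).
Classification: node.


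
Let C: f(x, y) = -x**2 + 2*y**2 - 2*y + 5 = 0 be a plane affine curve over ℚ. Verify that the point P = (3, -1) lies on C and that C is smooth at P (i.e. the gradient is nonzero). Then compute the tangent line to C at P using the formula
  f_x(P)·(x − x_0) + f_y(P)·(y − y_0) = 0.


Tangent line at P: -6*x - 6*y + 12 = 0.

Step 1: f(3, -1) = 0, so P lies on C.
Step 2: partial derivatives
  f_x(x, y) = -2*x, f_y(x, y) = 4*y - 2.
  f_x(P) = -6, f_y(P) = -6 (gradient nonzero, so P is smooth).
Step 3: tangent line at P: -6·(x − 3) + -6·(y − -1) = 0.
Expanding: -6*x - 6*y + 12 = 0.


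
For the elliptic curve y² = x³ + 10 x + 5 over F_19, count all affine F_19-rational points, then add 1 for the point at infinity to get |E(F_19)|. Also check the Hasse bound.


Affine points = {(0, 9), (0, 10), (1, 4), (1, 15), (3, 9), (3, 10), (5, 3), (5, 16), (7, 0), (9, 8), (9, 11), (14, 1), (14, 18), (16, 9), (16, 10)}; affine count = 15; |E(F_19)| = 16.

Discriminant check: Δ ∝ 4a³ + 27b² = 4·10³ + 27·5² = 4·1000 + 27·25 ≡ 1 (mod 19). Nonzero ⇒ E is nonsingular.
For each x ∈ F_19, compute rhs = x³ + 10·x + 5 mod 19, then count y ∈ F_19 with y² ≡ rhs.
  x = 0: rhs = 5, matching y values: 9, 10 (2 points).
  x = 1: rhs = 16, matching y values: 4, 15 (2 points).
  x = 2: rhs = 14, matching y values: none (0 points).
  x = 3: rhs = 5, matching y values: 9, 10 (2 points).
  x = 4: rhs = 14, matching y values: none (0 points).
  x = 5: rhs = 9, matching y values: 3, 16 (2 points).
  x = 6: rhs = 15, matching y values: none (0 points).
  x = 7: rhs = 0, matching y values: 0 (1 points).
  x = 8: rhs = 8, matching y values: none (0 points).
  x = 9: rhs = 7, matching y values: 8, 11 (2 points).
  x = 10: rhs = 3, matching y values: none (0 points).
  x = 11: rhs = 2, matching y values: none (0 points).
  x = 12: rhs = 10, matching y values: none (0 points).
  x = 13: rhs = 14, matching y values: none (0 points).
  x = 14: rhs = 1, matching y values: 1, 18 (2 points).
  x = 15: rhs = 15, matching y values: none (0 points).
  x = 16: rhs = 5, matching y values: 9, 10 (2 points).
  x = 17: rhs = 15, matching y values: none (0 points).
  x = 18: rhs = 13, matching y values: none (0 points).
Total affine count: 15.
Full point count |E(F_19)| = 15 + 1 = 16.
Hasse bound: |16 − (19+1)| = |-4| = 4 ≤ 2√19 ≈ 8.7178 ✓.


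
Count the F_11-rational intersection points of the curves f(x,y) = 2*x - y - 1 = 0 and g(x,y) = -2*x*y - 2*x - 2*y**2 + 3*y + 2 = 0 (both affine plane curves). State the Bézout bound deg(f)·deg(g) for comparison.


Common zeros: ∅; count = 0; Bézout bound = 2.

deg(f) = 1, deg(g) = 2, so Bézout bound = 2.
Scan x ∈ F_11. For each x, list the y ∈ F_11 with f(x, y) ≡ 0 and those with g(x, y) ≡ 0 (mod 11); the common zeros in that column are the intersection.
  x = 0: f ≡ 0 at y ∈ {10}; g ≡ 0 at y ∈ {2, 5}; common: ∅.
  x = 1: f ≡ 0 at y ∈ {1}; g ≡ 0 at y ∈ {0, 6}; common: ∅.
  x = 2: f ≡ 0 at y ∈ {3}; g ≡ 0 at y ∈ ∅; common: ∅.
  x = 3: f ≡ 0 at y ∈ {5}; g ≡ 0 at y ∈ ∅; common: ∅.
  x = 4: f ≡ 0 at y ∈ {7}; g ≡ 0 at y ∈ ∅; common: ∅.
  x = 5: f ≡ 0 at y ∈ {9}; g ≡ 0 at y ∈ ∅; common: ∅.
  x = 6: f ≡ 0 at y ∈ {0}; g ≡ 0 at y ∈ {3, 9}; common: ∅.
  x = 7: f ≡ 0 at y ∈ {2}; g ≡ 0 at y ∈ {4, 7}; common: ∅.
  x = 8: f ≡ 0 at y ∈ {4}; g ≡ 0 at y ∈ ∅; common: ∅.
  x = 9: f ≡ 0 at y ∈ {6}; g ≡ 0 at y ∈ {1, 8}; common: ∅.
  x = 10: f ≡ 0 at y ∈ {8}; g ≡ 0 at y ∈ ∅; common: ∅.
Collecting: common zeros = ∅, so the count is 0.
Comparison with the Bézout bound: 0 ≤ 2 = deg(f)·deg(g), as expected for curves with no common component (the affine F_11-count falls short of the bound because intersections may lie at infinity, over extension fields, or carry multiplicity).


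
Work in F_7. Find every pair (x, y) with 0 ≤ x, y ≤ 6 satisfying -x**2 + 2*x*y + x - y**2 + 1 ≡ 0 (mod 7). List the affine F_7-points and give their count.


Affine F_7-points: {(0, 1), (0, 6), (1, 4), (1, 5), (3, 1), (3, 5), (6, 6)}; count = 7.

For each of the 49 pairs (x, y) ∈ F_7², evaluate f(x, y) mod 7. Record the zeros.
  x = 0: [0↦1, 1↦0, 2↦4, 3↦6, 4↦6, 5↦4, 6↦0]  zeros at y ∈ {1, 6}
  x = 1: [0↦1, 1↦2, 2↦1, 3↦5, 4↦0, 5↦0, 6↦5]  zeros at y ∈ {4, 5}
  x = 2: [0↦6, 1↦2, 2↦3, 3↦2, 4↦6, 5↦1, 6↦1]  zeros at y ∈ ∅
  x = 3: [0↦2, 1↦0, 2↦3, 3↦4, 4↦3, 5↦0, 6↦2]  zeros at y ∈ {1, 5}
  x = 4: [0↦3, 1↦3, 2↦1, 3↦4, 4↦5, 5↦4, 6↦1]  zeros at y ∈ ∅
  x = 5: [0↦2, 1↦4, 2↦4, 3↦2, 4↦5, 5↦6, 6↦5]  zeros at y ∈ ∅
  x = 6: [0↦6, 1↦3, 2↦5, 3↦5, 4↦3, 5↦6, 6↦0]  zeros at y ∈ {6}
Collecting zeros: affine points = {(0, 1), (0, 6), (1, 4), (1, 5), (3, 1), (3, 5), (6, 6)}.
Total count |C(F_7)_aff| = 7.


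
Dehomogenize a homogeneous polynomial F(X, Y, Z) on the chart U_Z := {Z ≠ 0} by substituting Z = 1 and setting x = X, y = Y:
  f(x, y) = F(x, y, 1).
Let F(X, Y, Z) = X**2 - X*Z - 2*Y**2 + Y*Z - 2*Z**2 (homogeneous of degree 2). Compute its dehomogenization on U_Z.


f(x, y) = x**2 - x - 2*y**2 + y - 2

On U_Z we set Z = 1. Each monomial c·X^i·Y^j·Z^k in F becomes c·x^i·y^j·1^k = c·x^i·y^j.
Substituting Z = 1: F(X, Y, 1) = x**2 - x - 2*y**2 + y - 2.
Note: deg(f) ≤ deg(F) = 2; strict inequality happens when F is divisible by Z (lost terms).


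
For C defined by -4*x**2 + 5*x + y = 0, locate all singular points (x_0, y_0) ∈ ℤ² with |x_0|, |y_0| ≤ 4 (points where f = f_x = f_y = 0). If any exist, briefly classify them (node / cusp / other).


No singular points in the scanned grid; C is smooth there.

Compute partial derivatives:
  f_x = 5 - 8*x.
  f_y = 1.
f_y = 1 is a nonzero constant, so f_y never vanishes: no point (x, y) can satisfy f = f_x = f_y = 0. In particular no (x, y) ∈ {−4, ..., 4}² is singular; the curve is smooth.


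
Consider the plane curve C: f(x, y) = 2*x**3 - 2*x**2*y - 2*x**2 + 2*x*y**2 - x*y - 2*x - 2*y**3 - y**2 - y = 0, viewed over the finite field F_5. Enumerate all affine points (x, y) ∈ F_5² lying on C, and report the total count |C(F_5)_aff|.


Affine F_5-points: {(0, 0), (1, 4), (2, 4), (3, 0), (3, 2), (3, 3)}; count = 6.

For each of the 25 pairs (x, y) ∈ F_5², evaluate f(x, y) mod 5. Record the zeros.
  x = 0: [0↦0, 1↦1, 2↦3, 3↦4, 4↦2]  zeros at y ∈ {0}
  x = 1: [0↦3, 1↦3, 2↦3, 3↦1, 4↦0]  zeros at y ∈ {4}
  x = 2: [0↦4, 1↦4, 2↦3, 3↦4, 4↦0]  zeros at y ∈ {4}
  x = 3: [0↦0, 1↦1, 2↦0, 3↦0, 4↦4]  zeros at y ∈ {0, 2, 3}
  x = 4: [0↦3, 1↦1, 2↦1, 3↦1, 4↦4]  zeros at y ∈ ∅
Collecting zeros: affine points = {(0, 0), (1, 4), (2, 4), (3, 0), (3, 2), (3, 3)}.
Total count |C(F_5)_aff| = 6.


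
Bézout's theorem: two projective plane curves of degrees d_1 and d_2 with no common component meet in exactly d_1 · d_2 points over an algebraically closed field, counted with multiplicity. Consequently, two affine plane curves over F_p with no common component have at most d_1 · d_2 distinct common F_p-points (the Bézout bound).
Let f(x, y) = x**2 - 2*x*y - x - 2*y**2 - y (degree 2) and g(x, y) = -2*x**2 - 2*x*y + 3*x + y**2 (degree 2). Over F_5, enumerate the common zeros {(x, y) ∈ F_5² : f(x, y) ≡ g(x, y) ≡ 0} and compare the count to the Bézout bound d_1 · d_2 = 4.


Common zeros: {(0, 0), (1, 1), (2, 1)}; count = 3; Bézout bound = 4.

deg(f) = 2, deg(g) = 2, so Bézout bound = 4.
Scan x ∈ F_5. For each x, list the y ∈ F_5 with f(x, y) ≡ 0 and those with g(x, y) ≡ 0 (mod 5); the common zeros in that column are the intersection.
  x = 0: f ≡ 0 at y ∈ {0, 2}; g ≡ 0 at y ∈ {0}; common: {0}.
  x = 1: f ≡ 0 at y ∈ {0, 1}; g ≡ 0 at y ∈ {1}; common: {1}.
  x = 2: f ≡ 0 at y ∈ {1, 4}; g ≡ 0 at y ∈ {1, 3}; common: {1}.
  x = 3: f ≡ 0 at y ∈ ∅; g ≡ 0 at y ∈ ∅; common: ∅.
  x = 4: f ≡ 0 at y ∈ ∅; g ≡ 0 at y ∈ {0, 3}; common: ∅.
Collecting: common zeros = {(0, 0), (1, 1), (2, 1)}, so the count is 3.
Comparison with the Bézout bound: 3 ≤ 4 = deg(f)·deg(g), as expected for curves with no common component (the affine F_5-count falls short of the bound because intersections may lie at infinity, over extension fields, or carry multiplicity).
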